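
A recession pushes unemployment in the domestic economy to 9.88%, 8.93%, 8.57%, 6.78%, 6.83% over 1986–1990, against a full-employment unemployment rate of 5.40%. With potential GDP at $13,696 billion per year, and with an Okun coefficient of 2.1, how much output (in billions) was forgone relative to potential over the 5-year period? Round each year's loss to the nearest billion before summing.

$4,024 billion

Year 1986: gap = -2.1 × (9.88 - 5.4) = -9.408%, loss ≈ 13696 × 9.408/100 ≈ 1289.
Year 1987: gap = -2.1 × (8.93 - 5.4) = -7.413%, loss ≈ 13696 × 7.413/100 ≈ 1015.
Year 1988: gap = -2.1 × (8.57 - 5.4) = -6.657%, loss ≈ 13696 × 6.657/100 ≈ 912.
Year 1989: gap = -2.1 × (6.78 - 5.4) = -2.898%, loss ≈ 13696 × 2.898/100 ≈ 397.
Year 1990: gap = -2.1 × (6.83 - 5.4) = -3.003%, loss ≈ 13696 × 3.003/100 ≈ 411.
Total lost output = 1289 + 1015 + 912 + 397 + 411 = 4024 billion.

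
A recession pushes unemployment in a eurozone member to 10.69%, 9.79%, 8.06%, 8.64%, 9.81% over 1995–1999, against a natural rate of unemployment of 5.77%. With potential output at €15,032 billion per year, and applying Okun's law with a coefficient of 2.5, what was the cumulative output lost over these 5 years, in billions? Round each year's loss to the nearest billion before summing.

€6,818 billion

Year 1995: gap = -2.5 × (10.69 - 5.77) = -12.3%, loss ≈ 15032 × 12.3/100 ≈ 1849.
Year 1996: gap = -2.5 × (9.79 - 5.77) = -10.05%, loss ≈ 15032 × 10.05/100 ≈ 1511.
Year 1997: gap = -2.5 × (8.06 - 5.77) = -5.725%, loss ≈ 15032 × 5.725/100 ≈ 861.
Year 1998: gap = -2.5 × (8.64 - 5.77) = -7.175%, loss ≈ 15032 × 7.175/100 ≈ 1079.
Year 1999: gap = -2.5 × (9.81 - 5.77) = -10.1%, loss ≈ 15032 × 10.1/100 ≈ 1518.
Total lost output = 1849 + 1511 + 861 + 1079 + 1518 = 6818 billion.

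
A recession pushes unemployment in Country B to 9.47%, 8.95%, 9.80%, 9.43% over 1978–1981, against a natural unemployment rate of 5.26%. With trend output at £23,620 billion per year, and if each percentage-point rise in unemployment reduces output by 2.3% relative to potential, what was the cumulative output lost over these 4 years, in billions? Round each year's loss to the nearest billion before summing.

Year 1978: gap = -2.3 × (9.47 - 5.26) = -9.683%, loss ≈ 23620 × 9.683/100 ≈ 2287.
Year 1979: gap = -2.3 × (8.95 - 5.26) = -8.487%, loss ≈ 23620 × 8.487/100 ≈ 2005.
Year 1980: gap = -2.3 × (9.8 - 5.26) = -10.442%, loss ≈ 23620 × 10.442/100 ≈ 2466.
Year 1981: gap = -2.3 × (9.43 - 5.26) = -9.591%, loss ≈ 23620 × 9.591/100 ≈ 2265.
Total lost output = 2287 + 2005 + 2466 + 2265 = 9023 billion.

£9,023 billion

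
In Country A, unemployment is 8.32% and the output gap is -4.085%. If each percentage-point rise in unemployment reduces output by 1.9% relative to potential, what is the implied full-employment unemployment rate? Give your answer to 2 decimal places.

From Okun's law, u - u* = -(output gap)/β = -(-4.085)/1.9 = 2.15 points.
So u* = 8.32 - 2.15 = 6.17%.

6.17%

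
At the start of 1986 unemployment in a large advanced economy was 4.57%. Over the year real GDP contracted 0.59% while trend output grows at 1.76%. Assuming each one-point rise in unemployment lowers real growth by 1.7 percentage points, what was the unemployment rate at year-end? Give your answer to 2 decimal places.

5.95%

Growth-rate Okun's law: g_Y = g_Y* - β × Δu, so Δu = (g_Y* - g_Y)/β.
Δu = (1.76 + 0.59)/1.7 = 2.35/1.7 = 1.38 percentage points.
Year-end unemployment = 4.57 + 1.38 = 5.95%.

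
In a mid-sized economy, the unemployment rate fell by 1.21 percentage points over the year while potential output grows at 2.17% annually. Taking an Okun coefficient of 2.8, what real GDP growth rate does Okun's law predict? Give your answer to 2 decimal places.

Growth-rate Okun's law: g_Y = g_Y* - β × Δu.
g_Y = 2.17 - 2.8 × (-1.21) = 2.17 + 3.388 = 5.558%, i.e. 5.56% to 2 d.p.

5.56%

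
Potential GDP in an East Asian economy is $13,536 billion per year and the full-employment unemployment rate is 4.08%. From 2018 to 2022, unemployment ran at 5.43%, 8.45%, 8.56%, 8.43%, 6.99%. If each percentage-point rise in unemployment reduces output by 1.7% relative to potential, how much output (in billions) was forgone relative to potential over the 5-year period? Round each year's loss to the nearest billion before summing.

$4,019 billion

Year 2018: gap = -1.7 × (5.43 - 4.08) = -2.295%, loss ≈ 13536 × 2.295/100 ≈ 311.
Year 2019: gap = -1.7 × (8.45 - 4.08) = -7.429%, loss ≈ 13536 × 7.429/100 ≈ 1006.
Year 2020: gap = -1.7 × (8.56 - 4.08) = -7.616%, loss ≈ 13536 × 7.616/100 ≈ 1031.
Year 2021: gap = -1.7 × (8.43 - 4.08) = -7.395%, loss ≈ 13536 × 7.395/100 ≈ 1001.
Year 2022: gap = -1.7 × (6.99 - 4.08) = -4.947%, loss ≈ 13536 × 4.947/100 ≈ 670.
Total lost output = 311 + 1006 + 1031 + 1001 + 670 = 4019 billion.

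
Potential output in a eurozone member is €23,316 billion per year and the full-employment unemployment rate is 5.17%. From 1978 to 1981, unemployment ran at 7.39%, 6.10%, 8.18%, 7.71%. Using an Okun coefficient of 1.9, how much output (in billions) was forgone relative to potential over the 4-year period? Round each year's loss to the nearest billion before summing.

€3,853 billion

Year 1978: gap = -1.9 × (7.39 - 5.17) = -4.218%, loss ≈ 23316 × 4.218/100 ≈ 983.
Year 1979: gap = -1.9 × (6.1 - 5.17) = -1.767%, loss ≈ 23316 × 1.767/100 ≈ 412.
Year 1980: gap = -1.9 × (8.18 - 5.17) = -5.719%, loss ≈ 23316 × 5.719/100 ≈ 1333.
Year 1981: gap = -1.9 × (7.71 - 5.17) = -4.826%, loss ≈ 23316 × 4.826/100 ≈ 1125.
Total lost output = 983 + 412 + 1333 + 1125 = 3853 billion.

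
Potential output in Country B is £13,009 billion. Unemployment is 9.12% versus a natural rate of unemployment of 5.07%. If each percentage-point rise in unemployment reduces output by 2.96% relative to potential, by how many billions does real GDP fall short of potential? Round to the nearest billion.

£1,560 billion

Output gap = -2.96 × (9.12 - 5.07) = -2.96 × 4.05 = -11.988%.
Actual GDP ≈ 13009 × 0.88012 ≈ 11449 billion, so the shortfall is 13009 - 11449 = 1560 billion.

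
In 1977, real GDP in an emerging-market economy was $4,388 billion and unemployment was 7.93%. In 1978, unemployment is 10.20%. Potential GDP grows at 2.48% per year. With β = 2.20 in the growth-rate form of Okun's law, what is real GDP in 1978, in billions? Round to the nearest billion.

$4,278 billion

Δu = 10.2 - 7.93 = 2.27 points.
Okun's law (growth form): g_Y = g_Y* - β × Δu = 2.48 - 2.20 × (2.27) = 2.48 - 4.994 = -2.514%.
Real GDP in the next year = 4388 × (1 - 2.514/100) = 4388 × 0.97486 ≈ 4278 billion.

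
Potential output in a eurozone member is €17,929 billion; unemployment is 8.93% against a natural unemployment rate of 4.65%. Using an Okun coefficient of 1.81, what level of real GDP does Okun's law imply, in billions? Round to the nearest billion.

Unemployment gap = 8.93 - 4.65 = 4.28 points, so the output gap is -1.81 × 4.28 = -7.7468%.
Actual GDP = 17929 × (1 - 7.7468/100) = 17929 × 0.922532 ≈ 16540 billion.

€16,540 billion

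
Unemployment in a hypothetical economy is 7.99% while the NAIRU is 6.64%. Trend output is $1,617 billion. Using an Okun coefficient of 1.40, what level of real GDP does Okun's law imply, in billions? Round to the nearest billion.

$1,586 billion

Unemployment gap = 7.99 - 6.64 = 1.35 points, so the output gap is -1.4 × 1.35 = -1.89%.
Actual GDP = 1617 × (1 - 1.89/100) = 1617 × 0.9811 ≈ 1586 billion.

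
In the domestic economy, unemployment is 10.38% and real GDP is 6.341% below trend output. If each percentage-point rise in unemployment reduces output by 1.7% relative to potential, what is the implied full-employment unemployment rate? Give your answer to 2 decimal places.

6.65%

From Okun's law, u - u* = -(output gap)/β = -(-6.341)/1.7 = 3.73 points.
So u* = 10.38 - 3.73 = 6.65%.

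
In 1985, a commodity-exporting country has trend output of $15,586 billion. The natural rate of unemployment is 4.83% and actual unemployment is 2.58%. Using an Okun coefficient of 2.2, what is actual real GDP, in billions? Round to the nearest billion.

$16,358 billion

Unemployment gap = 2.58 - 4.83 = -2.25 points, so the output gap is -2.2 × (-2.25) = 4.95%.
Actual GDP = 15586 × (1 + 4.95/100) = 15586 × 1.0495 ≈ 16358 billion.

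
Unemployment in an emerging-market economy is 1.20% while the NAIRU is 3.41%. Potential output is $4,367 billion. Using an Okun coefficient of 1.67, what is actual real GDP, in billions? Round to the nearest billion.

Unemployment gap = 1.2 - 3.41 = -2.21 points, so the output gap is -1.67 × (-2.21) = 3.6907%.
Actual GDP = 4367 × (1 + 3.6907/100) = 4367 × 1.036907 ≈ 4528 billion.

$4,528 billion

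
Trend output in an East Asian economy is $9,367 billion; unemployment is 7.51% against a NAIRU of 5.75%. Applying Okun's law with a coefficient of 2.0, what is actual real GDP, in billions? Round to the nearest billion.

$9,037 billion

Unemployment gap = 7.51 - 5.75 = 1.76 points, so the output gap is -2 × 1.76 = -3.52%.
Actual GDP = 9367 × (1 - 3.52/100) = 9367 × 0.9648 ≈ 9037 billion.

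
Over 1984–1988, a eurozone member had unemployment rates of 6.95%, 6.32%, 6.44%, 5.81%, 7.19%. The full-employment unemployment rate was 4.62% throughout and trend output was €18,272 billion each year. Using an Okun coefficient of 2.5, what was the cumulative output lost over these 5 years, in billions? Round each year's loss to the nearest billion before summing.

Year 1984: gap = -2.5 × (6.95 - 4.62) = -5.825%, loss ≈ 18272 × 5.825/100 ≈ 1064.
Year 1985: gap = -2.5 × (6.32 - 4.62) = -4.25%, loss ≈ 18272 × 4.25/100 ≈ 777.
Year 1986: gap = -2.5 × (6.44 - 4.62) = -4.55%, loss ≈ 18272 × 4.55/100 ≈ 831.
Year 1987: gap = -2.5 × (5.81 - 4.62) = -2.975%, loss ≈ 18272 × 2.975/100 ≈ 544.
Year 1988: gap = -2.5 × (7.19 - 4.62) = -6.425%, loss ≈ 18272 × 6.425/100 ≈ 1174.
Total lost output = 1064 + 777 + 831 + 544 + 1174 = 4390 billion.

€4,390 billion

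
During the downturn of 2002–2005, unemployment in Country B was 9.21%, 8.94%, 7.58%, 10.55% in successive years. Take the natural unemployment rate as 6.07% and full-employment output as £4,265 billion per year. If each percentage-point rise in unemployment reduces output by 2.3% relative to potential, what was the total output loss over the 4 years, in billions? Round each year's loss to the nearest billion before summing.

£1,177 billion

Year 2002: gap = -2.3 × (9.21 - 6.07) = -7.222%, loss ≈ 4265 × 7.222/100 ≈ 308.
Year 2003: gap = -2.3 × (8.94 - 6.07) = -6.601%, loss ≈ 4265 × 6.601/100 ≈ 282.
Year 2004: gap = -2.3 × (7.58 - 6.07) = -3.473%, loss ≈ 4265 × 3.473/100 ≈ 148.
Year 2005: gap = -2.3 × (10.55 - 6.07) = -10.304%, loss ≈ 4265 × 10.304/100 ≈ 439.
Total lost output = 308 + 282 + 148 + 439 = 1177 billion.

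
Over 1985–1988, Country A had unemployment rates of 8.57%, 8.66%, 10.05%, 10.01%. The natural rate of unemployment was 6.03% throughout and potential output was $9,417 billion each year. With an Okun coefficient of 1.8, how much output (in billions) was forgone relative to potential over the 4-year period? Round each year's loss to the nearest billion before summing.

Year 1985: gap = -1.8 × (8.57 - 6.03) = -4.572%, loss ≈ 9417 × 4.572/100 ≈ 431.
Year 1986: gap = -1.8 × (8.66 - 6.03) = -4.734%, loss ≈ 9417 × 4.734/100 ≈ 446.
Year 1987: gap = -1.8 × (10.05 - 6.03) = -7.236%, loss ≈ 9417 × 7.236/100 ≈ 681.
Year 1988: gap = -1.8 × (10.01 - 6.03) = -7.164%, loss ≈ 9417 × 7.164/100 ≈ 675.
Total lost output = 431 + 446 + 681 + 675 = 2233 billion.

$2,233 billion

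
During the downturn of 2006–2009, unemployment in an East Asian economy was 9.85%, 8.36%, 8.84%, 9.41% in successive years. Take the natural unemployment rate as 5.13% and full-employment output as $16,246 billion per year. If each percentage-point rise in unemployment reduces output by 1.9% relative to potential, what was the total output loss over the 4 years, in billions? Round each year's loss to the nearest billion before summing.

Year 2006: gap = -1.9 × (9.85 - 5.13) = -8.968%, loss ≈ 16246 × 8.968/100 ≈ 1457.
Year 2007: gap = -1.9 × (8.36 - 5.13) = -6.137%, loss ≈ 16246 × 6.137/100 ≈ 997.
Year 2008: gap = -1.9 × (8.84 - 5.13) = -7.049%, loss ≈ 16246 × 7.049/100 ≈ 1145.
Year 2009: gap = -1.9 × (9.41 - 5.13) = -8.132%, loss ≈ 16246 × 8.132/100 ≈ 1321.
Total lost output = 1457 + 997 + 1145 + 1321 = 4920 billion.

$4,920 billion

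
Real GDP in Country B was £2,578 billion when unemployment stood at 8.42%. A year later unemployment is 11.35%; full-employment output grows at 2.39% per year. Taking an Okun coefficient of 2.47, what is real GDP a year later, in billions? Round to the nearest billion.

Δu = 11.35 - 8.42 = 2.93 points.
Okun's law (growth form): g_Y = g_Y* - β × Δu = 2.39 - 2.47 × (2.93) = 2.39 - 7.2371 = -4.8471%.
Real GDP in the next year = 2578 × (1 - 4.8471/100) = 2578 × 0.951529 ≈ 2453 billion.

£2,453 billion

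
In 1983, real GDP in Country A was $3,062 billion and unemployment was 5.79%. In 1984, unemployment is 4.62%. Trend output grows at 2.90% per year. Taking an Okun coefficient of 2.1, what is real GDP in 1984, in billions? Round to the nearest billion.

$3,226 billion

Δu = 4.62 - 5.79 = -1.17 points.
Okun's law (growth form): g_Y = g_Y* - β × Δu = 2.90 - 2.1 × (-1.17) = 2.9 + 2.457 = 5.357%.
Real GDP in the next year = 3062 × (1 + 5.357/100) = 3062 × 1.05357 ≈ 3226 billion.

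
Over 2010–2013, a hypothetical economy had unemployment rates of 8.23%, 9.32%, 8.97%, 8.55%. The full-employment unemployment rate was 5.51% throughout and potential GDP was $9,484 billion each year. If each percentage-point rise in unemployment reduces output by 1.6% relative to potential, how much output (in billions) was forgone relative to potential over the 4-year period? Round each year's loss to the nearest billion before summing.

$1,977 billion

Year 2010: gap = -1.6 × (8.23 - 5.51) = -4.352%, loss ≈ 9484 × 4.352/100 ≈ 413.
Year 2011: gap = -1.6 × (9.32 - 5.51) = -6.096%, loss ≈ 9484 × 6.096/100 ≈ 578.
Year 2012: gap = -1.6 × (8.97 - 5.51) = -5.536%, loss ≈ 9484 × 5.536/100 ≈ 525.
Year 2013: gap = -1.6 × (8.55 - 5.51) = -4.864%, loss ≈ 9484 × 4.864/100 ≈ 461.
Total lost output = 413 + 578 + 525 + 461 = 1977 billion.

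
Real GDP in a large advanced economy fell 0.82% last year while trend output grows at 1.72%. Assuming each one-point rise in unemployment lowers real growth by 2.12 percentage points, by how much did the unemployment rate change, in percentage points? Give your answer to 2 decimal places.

1.20 percentage points

Growth-rate Okun's law: g_Y = g_Y* - β × Δu, so Δu = (g_Y* - g_Y)/β.
Δu = (1.72 + 0.82)/2.12 = 2.54/2.12 = 1.20 percentage points.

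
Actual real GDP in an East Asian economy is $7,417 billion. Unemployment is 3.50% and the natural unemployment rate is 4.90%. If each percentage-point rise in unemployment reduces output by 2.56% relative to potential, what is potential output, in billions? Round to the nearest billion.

Unemployment gap = 3.5 - 4.9 = -1.4 points, so output gap = -2.56 × (-1.4) = 3.584%.
Since Y = Y* × (1 + gap/100), Y* = 7417/1.03584 ≈ 7160 billion.

$7,160 billion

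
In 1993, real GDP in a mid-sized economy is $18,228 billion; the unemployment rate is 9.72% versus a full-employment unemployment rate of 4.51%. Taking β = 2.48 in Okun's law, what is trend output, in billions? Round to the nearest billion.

$20,933 billion

Unemployment gap = 9.72 - 4.51 = 5.21 points, so output gap = -2.48 × 5.21 = -12.9208%.
Since Y = Y* × (1 + gap/100), Y* = 18228/0.870792 ≈ 20933 billion.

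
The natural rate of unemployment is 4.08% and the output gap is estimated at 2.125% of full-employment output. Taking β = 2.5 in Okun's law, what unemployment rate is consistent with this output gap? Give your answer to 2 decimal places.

3.23%

From Okun's law, u - u* = -(output gap)/β = -(2.125)/2.5 = -0.85 points.
So u = 4.08 - 0.85 = 3.23%.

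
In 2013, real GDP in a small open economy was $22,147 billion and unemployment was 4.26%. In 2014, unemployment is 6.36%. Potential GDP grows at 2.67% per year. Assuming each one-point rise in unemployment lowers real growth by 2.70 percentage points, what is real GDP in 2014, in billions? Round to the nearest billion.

Δu = 6.36 - 4.26 = 2.1 points.
Okun's law (growth form): g_Y = g_Y* - β × Δu = 2.67 - 2.70 × (2.10) = 2.67 - 5.67 = -3%.
Real GDP in the next year = 22147 × (1 - 3/100) = 22147 × 0.97 ≈ 21483 billion.

$21,483 billion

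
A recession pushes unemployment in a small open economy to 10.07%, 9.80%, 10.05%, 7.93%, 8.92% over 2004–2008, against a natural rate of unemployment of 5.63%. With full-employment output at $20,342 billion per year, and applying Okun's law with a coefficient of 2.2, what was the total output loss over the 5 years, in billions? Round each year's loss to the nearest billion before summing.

Year 2004: gap = -2.2 × (10.07 - 5.63) = -9.768%, loss ≈ 20342 × 9.768/100 ≈ 1987.
Year 2005: gap = -2.2 × (9.8 - 5.63) = -9.174%, loss ≈ 20342 × 9.174/100 ≈ 1866.
Year 2006: gap = -2.2 × (10.05 - 5.63) = -9.724%, loss ≈ 20342 × 9.724/100 ≈ 1978.
Year 2007: gap = -2.2 × (7.93 - 5.63) = -5.06%, loss ≈ 20342 × 5.06/100 ≈ 1029.
Year 2008: gap = -2.2 × (8.92 - 5.63) = -7.238%, loss ≈ 20342 × 7.238/100 ≈ 1472.
Total lost output = 1987 + 1866 + 1978 + 1029 + 1472 = 8332 billion.

$8,332 billion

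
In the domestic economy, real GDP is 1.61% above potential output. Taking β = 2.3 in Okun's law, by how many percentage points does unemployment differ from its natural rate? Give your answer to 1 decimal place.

-0.7 percentage points

Okun's law: output gap = -β × (u - u*), so u - u* = -(output gap)/β.
u - u* = -(1.61)/2.3 = -0.7 percentage points.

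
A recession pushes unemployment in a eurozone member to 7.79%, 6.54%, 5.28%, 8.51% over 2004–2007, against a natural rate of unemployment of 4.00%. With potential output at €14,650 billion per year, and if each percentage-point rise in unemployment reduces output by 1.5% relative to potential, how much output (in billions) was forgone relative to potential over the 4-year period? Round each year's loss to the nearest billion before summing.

Year 2004: gap = -1.5 × (7.79 - 4) = -5.685%, loss ≈ 14650 × 5.685/100 ≈ 833.
Year 2005: gap = -1.5 × (6.54 - 4) = -3.81%, loss ≈ 14650 × 3.81/100 ≈ 558.
Year 2006: gap = -1.5 × (5.28 - 4) = -1.92%, loss ≈ 14650 × 1.92/100 ≈ 281.
Year 2007: gap = -1.5 × (8.51 - 4) = -6.765%, loss ≈ 14650 × 6.765/100 ≈ 991.
Total lost output = 833 + 558 + 281 + 991 = 2663 billion.

€2,663 billion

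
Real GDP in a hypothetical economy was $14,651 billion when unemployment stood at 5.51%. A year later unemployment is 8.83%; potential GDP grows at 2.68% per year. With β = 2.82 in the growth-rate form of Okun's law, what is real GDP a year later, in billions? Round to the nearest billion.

$13,672 billion

Δu = 8.83 - 5.51 = 3.32 points.
Okun's law (growth form): g_Y = g_Y* - β × Δu = 2.68 - 2.82 × (3.32) = 2.68 - 9.3624 = -6.6824%.
Real GDP in the next year = 14651 × (1 - 6.6824/100) = 14651 × 0.933176 ≈ 13672 billion.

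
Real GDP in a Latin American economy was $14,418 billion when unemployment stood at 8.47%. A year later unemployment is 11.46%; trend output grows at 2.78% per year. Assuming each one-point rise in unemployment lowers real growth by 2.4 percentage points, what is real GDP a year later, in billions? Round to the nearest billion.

$13,784 billion

Δu = 11.46 - 8.47 = 2.99 points.
Okun's law (growth form): g_Y = g_Y* - β × Δu = 2.78 - 2.4 × (2.99) = 2.78 - 7.176 = -4.396%.
Real GDP in the next year = 14418 × (1 - 4.396/100) = 14418 × 0.95604 ≈ 13784 billion.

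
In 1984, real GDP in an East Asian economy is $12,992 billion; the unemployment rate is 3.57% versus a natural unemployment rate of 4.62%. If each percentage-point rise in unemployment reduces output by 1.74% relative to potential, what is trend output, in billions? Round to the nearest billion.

Unemployment gap = 3.57 - 4.62 = -1.05 points, so output gap = -1.74 × (-1.05) = 1.827%.
Since Y = Y* × (1 + gap/100), Y* = 12992/1.01827 ≈ 12759 billion.

$12,759 billion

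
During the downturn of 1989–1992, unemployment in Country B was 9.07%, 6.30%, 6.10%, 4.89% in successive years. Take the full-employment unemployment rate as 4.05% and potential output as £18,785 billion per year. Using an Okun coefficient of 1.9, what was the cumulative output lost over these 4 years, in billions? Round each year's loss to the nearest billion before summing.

£3,627 billion

Year 1989: gap = -1.9 × (9.07 - 4.05) = -9.538%, loss ≈ 18785 × 9.538/100 ≈ 1792.
Year 1990: gap = -1.9 × (6.3 - 4.05) = -4.275%, loss ≈ 18785 × 4.275/100 ≈ 803.
Year 1991: gap = -1.9 × (6.1 - 4.05) = -3.895%, loss ≈ 18785 × 3.895/100 ≈ 732.
Year 1992: gap = -1.9 × (4.89 - 4.05) = -1.596%, loss ≈ 18785 × 1.596/100 ≈ 300.
Total lost output = 1792 + 803 + 732 + 300 = 3627 billion.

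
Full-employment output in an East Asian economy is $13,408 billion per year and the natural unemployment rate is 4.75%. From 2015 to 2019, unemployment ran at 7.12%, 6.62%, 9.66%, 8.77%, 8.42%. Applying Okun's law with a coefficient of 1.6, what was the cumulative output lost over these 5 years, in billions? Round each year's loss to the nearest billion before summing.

Year 2015: gap = -1.6 × (7.12 - 4.75) = -3.792%, loss ≈ 13408 × 3.792/100 ≈ 508.
Year 2016: gap = -1.6 × (6.62 - 4.75) = -2.992%, loss ≈ 13408 × 2.992/100 ≈ 401.
Year 2017: gap = -1.6 × (9.66 - 4.75) = -7.856%, loss ≈ 13408 × 7.856/100 ≈ 1053.
Year 2018: gap = -1.6 × (8.77 - 4.75) = -6.432%, loss ≈ 13408 × 6.432/100 ≈ 862.
Year 2019: gap = -1.6 × (8.42 - 4.75) = -5.872%, loss ≈ 13408 × 5.872/100 ≈ 787.
Total lost output = 508 + 401 + 1053 + 862 + 787 = 3611 billion.

$3,611 billion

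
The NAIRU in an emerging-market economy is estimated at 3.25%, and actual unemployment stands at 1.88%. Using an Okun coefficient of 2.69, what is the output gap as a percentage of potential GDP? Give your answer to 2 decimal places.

The unemployment gap is 1.88 - 3.25 = -1.37 percentage points.
Okun's law gives an output gap of -2.69 × (-1.37) = 3.6853%, i.e. 3.69% above potential.

3.69%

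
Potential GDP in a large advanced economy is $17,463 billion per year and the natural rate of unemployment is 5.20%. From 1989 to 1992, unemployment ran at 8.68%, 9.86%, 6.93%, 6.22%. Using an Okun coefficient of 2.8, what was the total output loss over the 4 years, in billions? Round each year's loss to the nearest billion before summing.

$5,326 billion

Year 1989: gap = -2.8 × (8.68 - 5.2) = -9.744%, loss ≈ 17463 × 9.744/100 ≈ 1702.
Year 1990: gap = -2.8 × (9.86 - 5.2) = -13.048%, loss ≈ 17463 × 13.048/100 ≈ 2279.
Year 1991: gap = -2.8 × (6.93 - 5.2) = -4.844%, loss ≈ 17463 × 4.844/100 ≈ 846.
Year 1992: gap = -2.8 × (6.22 - 5.2) = -2.856%, loss ≈ 17463 × 2.856/100 ≈ 499.
Total lost output = 1702 + 2279 + 846 + 499 = 5326 billion.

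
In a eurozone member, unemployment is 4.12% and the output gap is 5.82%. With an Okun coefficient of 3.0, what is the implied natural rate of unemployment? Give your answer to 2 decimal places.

From Okun's law, u - u* = -(output gap)/β = -(5.82)/3.0 = -1.94 points.
So u* = 4.12 + 1.94 = 6.06%.

6.06%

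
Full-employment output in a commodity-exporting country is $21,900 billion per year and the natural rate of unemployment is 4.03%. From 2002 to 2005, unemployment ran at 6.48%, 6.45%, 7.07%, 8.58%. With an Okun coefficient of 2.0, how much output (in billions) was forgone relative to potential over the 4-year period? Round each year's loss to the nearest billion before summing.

$5,458 billion

Year 2002: gap = -2.0 × (6.48 - 4.03) = -4.9%, loss ≈ 21900 × 4.9/100 ≈ 1073.
Year 2003: gap = -2.0 × (6.45 - 4.03) = -4.84%, loss ≈ 21900 × 4.84/100 ≈ 1060.
Year 2004: gap = -2.0 × (7.07 - 4.03) = -6.08%, loss ≈ 21900 × 6.08/100 ≈ 1332.
Year 2005: gap = -2.0 × (8.58 - 4.03) = -9.1%, loss ≈ 21900 × 9.1/100 ≈ 1993.
Total lost output = 1073 + 1060 + 1332 + 1993 = 5458 billion.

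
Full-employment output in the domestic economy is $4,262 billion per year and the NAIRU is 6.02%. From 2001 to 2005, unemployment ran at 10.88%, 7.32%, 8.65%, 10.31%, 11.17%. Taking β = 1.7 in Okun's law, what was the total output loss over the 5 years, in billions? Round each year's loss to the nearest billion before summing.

$1,321 billion

Year 2001: gap = -1.7 × (10.88 - 6.02) = -8.262%, loss ≈ 4262 × 8.262/100 ≈ 352.
Year 2002: gap = -1.7 × (7.32 - 6.02) = -2.21%, loss ≈ 4262 × 2.21/100 ≈ 94.
Year 2003: gap = -1.7 × (8.65 - 6.02) = -4.471%, loss ≈ 4262 × 4.471/100 ≈ 191.
Year 2004: gap = -1.7 × (10.31 - 6.02) = -7.293%, loss ≈ 4262 × 7.293/100 ≈ 311.
Year 2005: gap = -1.7 × (11.17 - 6.02) = -8.755%, loss ≈ 4262 × 8.755/100 ≈ 373.
Total lost output = 352 + 94 + 191 + 311 + 373 = 1321 billion.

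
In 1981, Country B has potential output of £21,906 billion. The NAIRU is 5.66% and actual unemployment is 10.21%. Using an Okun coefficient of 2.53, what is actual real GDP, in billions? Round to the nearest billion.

Unemployment gap = 10.21 - 5.66 = 4.55 points, so the output gap is -2.53 × 4.55 = -11.5115%.
Actual GDP = 21906 × (1 - 11.5115/100) = 21906 × 0.884885 ≈ 19384 billion.

£19,384 billion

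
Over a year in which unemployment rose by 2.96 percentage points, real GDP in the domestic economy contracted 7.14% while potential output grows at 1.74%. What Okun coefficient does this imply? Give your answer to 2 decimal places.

β ≈ 3.00

Growth form: g_Y = g_Y* - β × Δu, so β = (g_Y* - g_Y)/Δu.
β = (1.74 + 7.14)/2.96 = 8.88/2.96 = 3.00.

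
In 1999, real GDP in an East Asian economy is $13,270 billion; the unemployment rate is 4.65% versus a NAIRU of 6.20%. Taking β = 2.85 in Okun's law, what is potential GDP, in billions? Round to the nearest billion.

Unemployment gap = 4.65 - 6.2 = -1.55 points, so output gap = -2.85 × (-1.55) = 4.4175%.
Since Y = Y* × (1 + gap/100), Y* = 13270/1.044175 ≈ 12709 billion.

$12,709 billion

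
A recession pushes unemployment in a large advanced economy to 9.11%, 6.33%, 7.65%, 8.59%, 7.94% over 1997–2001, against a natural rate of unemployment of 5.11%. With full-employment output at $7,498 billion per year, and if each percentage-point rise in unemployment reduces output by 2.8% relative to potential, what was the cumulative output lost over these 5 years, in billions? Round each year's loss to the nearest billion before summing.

Year 1997: gap = -2.8 × (9.11 - 5.11) = -11.2%, loss ≈ 7498 × 11.2/100 ≈ 840.
Year 1998: gap = -2.8 × (6.33 - 5.11) = -3.416%, loss ≈ 7498 × 3.416/100 ≈ 256.
Year 1999: gap = -2.8 × (7.65 - 5.11) = -7.112%, loss ≈ 7498 × 7.112/100 ≈ 533.
Year 2000: gap = -2.8 × (8.59 - 5.11) = -9.744%, loss ≈ 7498 × 9.744/100 ≈ 731.
Year 2001: gap = -2.8 × (7.94 - 5.11) = -7.924%, loss ≈ 7498 × 7.924/100 ≈ 594.
Total lost output = 840 + 256 + 533 + 731 + 594 = 2954 billion.

$2,954 billion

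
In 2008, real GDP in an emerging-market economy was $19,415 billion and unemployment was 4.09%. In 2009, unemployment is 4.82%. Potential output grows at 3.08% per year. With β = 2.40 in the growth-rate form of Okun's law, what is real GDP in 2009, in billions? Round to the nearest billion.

Δu = 4.82 - 4.09 = 0.73 points.
Okun's law (growth form): g_Y = g_Y* - β × Δu = 3.08 - 2.40 × (0.73) = 3.08 - 1.752 = 1.328%.
Real GDP in the next year = 19415 × (1 + 1.328/100) = 19415 × 1.01328 ≈ 19673 billion.

$19,673 billion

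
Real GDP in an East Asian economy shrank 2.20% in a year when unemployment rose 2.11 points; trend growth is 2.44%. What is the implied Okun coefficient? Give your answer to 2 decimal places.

β ≈ 2.20

Growth form: g_Y = g_Y* - β × Δu, so β = (g_Y* - g_Y)/Δu.
β = (2.44 + 2.2)/2.11 = 4.64/2.11 = 2.20.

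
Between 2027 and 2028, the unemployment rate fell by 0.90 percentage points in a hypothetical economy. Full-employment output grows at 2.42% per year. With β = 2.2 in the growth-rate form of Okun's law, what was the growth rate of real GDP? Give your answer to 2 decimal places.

4.40%

Growth-rate Okun's law: g_Y = g_Y* - β × Δu.
g_Y = 2.42 - 2.2 × (-0.90) = 2.42 + 1.98 = 4.4%, i.e. 4.40% to 2 d.p.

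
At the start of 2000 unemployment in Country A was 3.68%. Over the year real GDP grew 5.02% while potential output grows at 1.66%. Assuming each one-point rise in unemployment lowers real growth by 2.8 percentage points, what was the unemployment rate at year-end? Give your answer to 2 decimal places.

Growth-rate Okun's law: g_Y = g_Y* - β × Δu, so Δu = (g_Y* - g_Y)/β.
Δu = (1.66 - 5.02)/2.8 = -3.36/2.8 = -1.20 percentage points.
Year-end unemployment = 3.68 - 1.2 = 2.48%.

2.48%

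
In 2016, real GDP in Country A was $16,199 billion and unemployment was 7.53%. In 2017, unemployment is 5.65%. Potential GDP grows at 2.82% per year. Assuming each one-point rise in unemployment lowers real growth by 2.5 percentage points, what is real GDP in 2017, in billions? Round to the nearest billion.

$17,417 billion

Δu = 5.65 - 7.53 = -1.88 points.
Okun's law (growth form): g_Y = g_Y* - β × Δu = 2.82 - 2.5 × (-1.88) = 2.82 + 4.7 = 7.52%.
Real GDP in the next year = 16199 × (1 + 7.52/100) = 16199 × 1.0752 ≈ 17417 billion.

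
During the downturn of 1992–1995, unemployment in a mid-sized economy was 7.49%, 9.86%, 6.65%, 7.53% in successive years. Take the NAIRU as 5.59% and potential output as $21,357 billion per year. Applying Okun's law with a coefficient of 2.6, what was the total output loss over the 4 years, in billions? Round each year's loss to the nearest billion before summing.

$5,092 billion

Year 1992: gap = -2.6 × (7.49 - 5.59) = -4.94%, loss ≈ 21357 × 4.94/100 ≈ 1055.
Year 1993: gap = -2.6 × (9.86 - 5.59) = -11.102%, loss ≈ 21357 × 11.102/100 ≈ 2371.
Year 1994: gap = -2.6 × (6.65 - 5.59) = -2.756%, loss ≈ 21357 × 2.756/100 ≈ 589.
Year 1995: gap = -2.6 × (7.53 - 5.59) = -5.044%, loss ≈ 21357 × 5.044/100 ≈ 1077.
Total lost output = 1055 + 2371 + 589 + 1077 = 5092 billion.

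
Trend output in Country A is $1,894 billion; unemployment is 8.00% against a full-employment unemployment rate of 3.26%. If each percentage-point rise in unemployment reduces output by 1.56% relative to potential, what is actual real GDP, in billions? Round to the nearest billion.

Unemployment gap = 8 - 3.26 = 4.74 points, so the output gap is -1.56 × 4.74 = -7.3944%.
Actual GDP = 1894 × (1 - 7.3944/100) = 1894 × 0.926056 ≈ 1754 billion.

$1,754 billion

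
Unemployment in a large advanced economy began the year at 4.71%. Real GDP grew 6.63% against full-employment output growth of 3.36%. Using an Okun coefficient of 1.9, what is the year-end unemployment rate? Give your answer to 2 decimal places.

Growth-rate Okun's law: g_Y = g_Y* - β × Δu, so Δu = (g_Y* - g_Y)/β.
Δu = (3.36 - 6.63)/1.9 = -3.27/1.9 = -1.72 percentage points.
Year-end unemployment = 4.71 - 1.72 = 2.99%.

2.99%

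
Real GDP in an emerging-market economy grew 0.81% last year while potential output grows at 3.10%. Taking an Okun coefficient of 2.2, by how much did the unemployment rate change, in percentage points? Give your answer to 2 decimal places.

Growth-rate Okun's law: g_Y = g_Y* - β × Δu, so Δu = (g_Y* - g_Y)/β.
Δu = (3.1 - 0.81)/2.2 = 2.29/2.2 = 1.04 percentage points.

1.04 percentage points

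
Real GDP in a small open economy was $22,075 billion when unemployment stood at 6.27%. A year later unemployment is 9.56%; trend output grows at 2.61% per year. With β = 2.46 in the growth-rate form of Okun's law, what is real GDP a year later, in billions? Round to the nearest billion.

$20,865 billion

Δu = 9.56 - 6.27 = 3.29 points.
Okun's law (growth form): g_Y = g_Y* - β × Δu = 2.61 - 2.46 × (3.29) = 2.61 - 8.0934 = -5.4834%.
Real GDP in the next year = 22075 × (1 - 5.4834/100) = 22075 × 0.945166 ≈ 20865 billion.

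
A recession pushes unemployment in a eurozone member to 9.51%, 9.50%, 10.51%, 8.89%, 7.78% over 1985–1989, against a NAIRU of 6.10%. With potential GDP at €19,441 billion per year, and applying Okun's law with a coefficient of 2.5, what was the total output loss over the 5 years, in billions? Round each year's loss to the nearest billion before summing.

€7,625 billion

Year 1985: gap = -2.5 × (9.51 - 6.1) = -8.525%, loss ≈ 19441 × 8.525/100 ≈ 1657.
Year 1986: gap = -2.5 × (9.5 - 6.1) = -8.5%, loss ≈ 19441 × 8.5/100 ≈ 1652.
Year 1987: gap = -2.5 × (10.51 - 6.1) = -11.025%, loss ≈ 19441 × 11.025/100 ≈ 2143.
Year 1988: gap = -2.5 × (8.89 - 6.1) = -6.975%, loss ≈ 19441 × 6.975/100 ≈ 1356.
Year 1989: gap = -2.5 × (7.78 - 6.1) = -4.2%, loss ≈ 19441 × 4.2/100 ≈ 817.
Total lost output = 1657 + 1652 + 2143 + 1356 + 817 = 7625 billion.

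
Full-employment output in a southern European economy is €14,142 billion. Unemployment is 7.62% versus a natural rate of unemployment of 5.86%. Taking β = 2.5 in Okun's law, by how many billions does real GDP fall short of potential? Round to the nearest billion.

€622 billion

Output gap = -2.5 × (7.62 - 5.86) = -2.5 × 1.76 = -4.4%.
Actual GDP ≈ 14142 × 0.956 ≈ 13520 billion, so the shortfall is 14142 - 13520 = 622 billion.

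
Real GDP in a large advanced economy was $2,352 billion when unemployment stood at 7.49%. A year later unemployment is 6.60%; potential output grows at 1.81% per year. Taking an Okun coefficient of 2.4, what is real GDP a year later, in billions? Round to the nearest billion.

$2,445 billion

Δu = 6.6 - 7.49 = -0.89 points.
Okun's law (growth form): g_Y = g_Y* - β × Δu = 1.81 - 2.4 × (-0.89) = 1.81 + 2.136 = 3.946%.
Real GDP in the next year = 2352 × (1 + 3.946/100) = 2352 × 1.03946 ≈ 2445 billion.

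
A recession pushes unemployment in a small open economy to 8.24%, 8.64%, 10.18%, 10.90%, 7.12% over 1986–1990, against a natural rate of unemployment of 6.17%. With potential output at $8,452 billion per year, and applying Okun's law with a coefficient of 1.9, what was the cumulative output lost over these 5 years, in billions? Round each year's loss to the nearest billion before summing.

Year 1986: gap = -1.9 × (8.24 - 6.17) = -3.933%, loss ≈ 8452 × 3.933/100 ≈ 332.
Year 1987: gap = -1.9 × (8.64 - 6.17) = -4.693%, loss ≈ 8452 × 4.693/100 ≈ 397.
Year 1988: gap = -1.9 × (10.18 - 6.17) = -7.619%, loss ≈ 8452 × 7.619/100 ≈ 644.
Year 1989: gap = -1.9 × (10.9 - 6.17) = -8.987%, loss ≈ 8452 × 8.987/100 ≈ 760.
Year 1990: gap = -1.9 × (7.12 - 6.17) = -1.805%, loss ≈ 8452 × 1.805/100 ≈ 153.
Total lost output = 332 + 397 + 644 + 760 + 153 = 2286 billion.

$2,286 billion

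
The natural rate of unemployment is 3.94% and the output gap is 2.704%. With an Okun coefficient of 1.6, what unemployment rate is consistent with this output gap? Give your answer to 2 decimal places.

From Okun's law, u - u* = -(output gap)/β = -(2.704)/1.6 = -1.69 points.
So u = 3.94 - 1.69 = 2.25%.

2.25%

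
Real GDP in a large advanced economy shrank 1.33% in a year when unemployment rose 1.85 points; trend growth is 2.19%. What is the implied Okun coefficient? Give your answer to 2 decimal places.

Growth form: g_Y = g_Y* - β × Δu, so β = (g_Y* - g_Y)/Δu.
β = (2.19 + 1.33)/1.85 = 3.52/1.85 = 1.90.

β ≈ 1.90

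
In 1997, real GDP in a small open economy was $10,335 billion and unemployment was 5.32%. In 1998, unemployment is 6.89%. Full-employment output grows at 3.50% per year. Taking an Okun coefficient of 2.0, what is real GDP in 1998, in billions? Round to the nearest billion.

Δu = 6.89 - 5.32 = 1.57 points.
Okun's law (growth form): g_Y = g_Y* - β × Δu = 3.50 - 2.0 × (1.57) = 3.5 - 3.14 = 0.36%.
Real GDP in the next year = 10335 × (1 + 0.36/100) = 10335 × 1.0036 ≈ 10372 billion.

$10,372 billion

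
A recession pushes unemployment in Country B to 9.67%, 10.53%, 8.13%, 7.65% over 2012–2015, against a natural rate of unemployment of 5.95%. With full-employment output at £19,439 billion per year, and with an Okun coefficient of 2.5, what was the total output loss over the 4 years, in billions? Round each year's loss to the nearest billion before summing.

£5,919 billion

Year 2012: gap = -2.5 × (9.67 - 5.95) = -9.3%, loss ≈ 19439 × 9.3/100 ≈ 1808.
Year 2013: gap = -2.5 × (10.53 - 5.95) = -11.45%, loss ≈ 19439 × 11.45/100 ≈ 2226.
Year 2014: gap = -2.5 × (8.13 - 5.95) = -5.45%, loss ≈ 19439 × 5.45/100 ≈ 1059.
Year 2015: gap = -2.5 × (7.65 - 5.95) = -4.25%, loss ≈ 19439 × 4.25/100 ≈ 826.
Total lost output = 1808 + 2226 + 1059 + 826 = 5919 billion.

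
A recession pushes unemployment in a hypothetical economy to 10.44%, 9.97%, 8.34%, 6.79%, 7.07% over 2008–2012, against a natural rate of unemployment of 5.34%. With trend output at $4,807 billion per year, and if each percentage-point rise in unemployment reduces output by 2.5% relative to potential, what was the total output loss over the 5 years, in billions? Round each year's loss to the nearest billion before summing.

$1,912 billion

Year 2008: gap = -2.5 × (10.44 - 5.34) = -12.75%, loss ≈ 4807 × 12.75/100 ≈ 613.
Year 2009: gap = -2.5 × (9.97 - 5.34) = -11.575%, loss ≈ 4807 × 11.575/100 ≈ 556.
Year 2010: gap = -2.5 × (8.34 - 5.34) = -7.5%, loss ≈ 4807 × 7.5/100 ≈ 361.
Year 2011: gap = -2.5 × (6.79 - 5.34) = -3.625%, loss ≈ 4807 × 3.625/100 ≈ 174.
Year 2012: gap = -2.5 × (7.07 - 5.34) = -4.325%, loss ≈ 4807 × 4.325/100 ≈ 208.
Total lost output = 613 + 556 + 361 + 174 + 208 = 1912 billion.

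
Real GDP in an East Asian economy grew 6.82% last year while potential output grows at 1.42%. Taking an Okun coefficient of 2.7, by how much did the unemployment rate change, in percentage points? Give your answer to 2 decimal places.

Growth-rate Okun's law: g_Y = g_Y* - β × Δu, so Δu = (g_Y* - g_Y)/β.
Δu = (1.42 - 6.82)/2.7 = -5.4/2.7 = -2.00 percentage points.

-2.00 percentage points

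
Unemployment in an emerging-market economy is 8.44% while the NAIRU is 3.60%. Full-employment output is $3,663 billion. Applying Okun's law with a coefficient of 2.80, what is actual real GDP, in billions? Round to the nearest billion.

$3,167 billion

Unemployment gap = 8.44 - 3.6 = 4.84 points, so the output gap is -2.8 × 4.84 = -13.552%.
Actual GDP = 3663 × (1 - 13.552/100) = 3663 × 0.86448 ≈ 3167 billion.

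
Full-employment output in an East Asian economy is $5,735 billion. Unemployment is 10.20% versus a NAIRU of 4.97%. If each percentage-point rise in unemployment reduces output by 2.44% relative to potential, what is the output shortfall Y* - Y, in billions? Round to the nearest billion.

$732 billion

Output gap = -2.44 × (10.2 - 4.97) = -2.44 × 5.23 = -12.7612%.
Actual GDP ≈ 5735 × 0.872388 ≈ 5003 billion, so the shortfall is 5735 - 5003 = 732 billion.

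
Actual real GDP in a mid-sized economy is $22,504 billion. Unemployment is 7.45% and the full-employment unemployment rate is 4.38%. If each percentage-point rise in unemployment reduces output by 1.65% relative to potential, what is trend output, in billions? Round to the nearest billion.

Unemployment gap = 7.45 - 4.38 = 3.07 points, so output gap = -1.65 × 3.07 = -5.0655%.
Since Y = Y* × (1 + gap/100), Y* = 22504/0.949345 ≈ 23705 billion.

$23,705 billion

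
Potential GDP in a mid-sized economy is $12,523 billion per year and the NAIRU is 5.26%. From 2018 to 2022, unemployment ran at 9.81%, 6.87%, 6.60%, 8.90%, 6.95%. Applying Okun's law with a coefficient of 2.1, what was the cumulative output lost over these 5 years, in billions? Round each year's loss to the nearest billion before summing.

$3,373 billion

Year 2018: gap = -2.1 × (9.81 - 5.26) = -9.555%, loss ≈ 12523 × 9.555/100 ≈ 1197.
Year 2019: gap = -2.1 × (6.87 - 5.26) = -3.381%, loss ≈ 12523 × 3.381/100 ≈ 423.
Year 2020: gap = -2.1 × (6.6 - 5.26) = -2.814%, loss ≈ 12523 × 2.814/100 ≈ 352.
Year 2021: gap = -2.1 × (8.9 - 5.26) = -7.644%, loss ≈ 12523 × 7.644/100 ≈ 957.
Year 2022: gap = -2.1 × (6.95 - 5.26) = -3.549%, loss ≈ 12523 × 3.549/100 ≈ 444.
Total lost output = 1197 + 423 + 352 + 957 + 444 = 3373 billion.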